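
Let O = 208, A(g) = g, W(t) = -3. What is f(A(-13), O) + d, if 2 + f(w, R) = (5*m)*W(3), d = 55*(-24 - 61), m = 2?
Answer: -4707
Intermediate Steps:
d = -4675 (d = 55*(-85) = -4675)
f(w, R) = -32 (f(w, R) = -2 + (5*2)*(-3) = -2 + 10*(-3) = -2 - 30 = -32)
f(A(-13), O) + d = -32 - 4675 = -4707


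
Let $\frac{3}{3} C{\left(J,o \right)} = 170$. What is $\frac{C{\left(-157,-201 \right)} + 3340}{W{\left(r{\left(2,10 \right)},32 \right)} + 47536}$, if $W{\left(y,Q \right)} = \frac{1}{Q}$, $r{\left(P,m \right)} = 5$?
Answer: $\frac{4160}{56339} \approx 0.073839$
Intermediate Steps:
$C{\left(J,o \right)} = 170$
$\frac{C{\left(-157,-201 \right)} + 3340}{W{\left(r{\left(2,10 \right)},32 \right)} + 47536} = \frac{170 + 3340}{\frac{1}{32} + 47536} = \frac{3510}{\frac{1}{32} + 47536} = \frac{3510}{\frac{1521153}{32}} = 3510 \cdot \frac{32}{1521153} = \frac{4160}{56339}$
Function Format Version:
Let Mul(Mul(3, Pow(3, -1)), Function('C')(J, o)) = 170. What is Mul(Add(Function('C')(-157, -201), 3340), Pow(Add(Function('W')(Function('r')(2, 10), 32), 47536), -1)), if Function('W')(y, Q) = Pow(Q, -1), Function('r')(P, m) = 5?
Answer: Rational(4160, 56339) ≈ 0.073839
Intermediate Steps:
Function('C')(J, o) = 170
Mul(Add(Function('C')(-157, -201), 3340), Pow(Add(Function('W')(Function('r')(2, 10), 32), 47536), -1)) = Mul(Add(170, 3340), Pow(Add(Pow(32, -1), 47536), -1)) = Mul(3510, Pow(Add(Rational(1, 32), 47536), -1)) = Mul(3510, Pow(Rational(1521153, 32), -1)) = Mul(3510, Rational(32, 1521153)) = Rational(4160, 56339)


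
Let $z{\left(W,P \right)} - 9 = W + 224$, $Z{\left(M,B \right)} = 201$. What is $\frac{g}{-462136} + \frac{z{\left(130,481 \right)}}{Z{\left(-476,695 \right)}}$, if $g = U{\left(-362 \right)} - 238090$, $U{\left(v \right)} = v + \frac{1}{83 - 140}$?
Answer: $\frac{4098000247}{1764897384} \approx 2.3219$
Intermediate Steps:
$z{\left(W,P \right)} = 233 + W$ ($z{\left(W,P \right)} = 9 + \left(W + 224\right) = 9 + \left(224 + W\right) = 233 + W$)
$U{\left(v \right)} = - \frac{1}{57} + v$ ($U{\left(v \right)} = v + \frac{1}{-57} = v - \frac{1}{57} = - \frac{1}{57} + v$)
$g = - \frac{13591765}{57}$ ($g = \left(- \frac{1}{57} - 362\right) - 238090 = - \frac{20635}{57} - 238090 = - \frac{13591765}{57} \approx -2.3845 \cdot 10^{5}$)
$\frac{g}{-462136} + \frac{z{\left(130,481 \right)}}{Z{\left(-476,695 \right)}} = - \frac{13591765}{57 \left(-462136\right)} + \frac{233 + 130}{201} = \left(- \frac{13591765}{57}\right) \left(- \frac{1}{462136}\right) + 363 \cdot \frac{1}{201} = \frac{13591765}{26341752} + \frac{121}{67} = \frac{4098000247}{1764897384}$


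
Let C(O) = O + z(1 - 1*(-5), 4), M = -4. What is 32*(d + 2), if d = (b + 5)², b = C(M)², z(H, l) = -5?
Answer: 236736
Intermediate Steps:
C(O) = -5 + O (C(O) = O - 5 = -5 + O)
b = 81 (b = (-5 - 4)² = (-9)² = 81)
d = 7396 (d = (81 + 5)² = 86² = 7396)
32*(d + 2) = 32*(7396 + 2) = 32*7398 = 236736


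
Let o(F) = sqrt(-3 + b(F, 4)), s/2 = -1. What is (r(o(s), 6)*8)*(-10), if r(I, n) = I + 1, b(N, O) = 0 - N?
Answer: -80 - 80*I ≈ -80.0 - 80.0*I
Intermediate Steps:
s = -2 (s = 2*(-1) = -2)
b(N, O) = -N
o(F) = sqrt(-3 - F)
r(I, n) = 1 + I
(r(o(s), 6)*8)*(-10) = ((1 + sqrt(-3 - 1*(-2)))*8)*(-10) = ((1 + sqrt(-3 + 2))*8)*(-10) = ((1 + sqrt(-1))*8)*(-10) = ((1 + I)*8)*(-10) = (8 + 8*I)*(-10) = -80 - 80*I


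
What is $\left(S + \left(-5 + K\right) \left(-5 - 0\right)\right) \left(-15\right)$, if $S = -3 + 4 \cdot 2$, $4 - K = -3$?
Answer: $75$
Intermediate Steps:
$K = 7$ ($K = 4 - -3 = 4 + 3 = 7$)
$S = 5$ ($S = -3 + 8 = 5$)
$\left(S + \left(-5 + K\right) \left(-5 - 0\right)\right) \left(-15\right) = \left(5 + \left(-5 + 7\right) \left(-5 - 0\right)\right) \left(-15\right) = \left(5 + 2 \left(-5 + 0\right)\right) \left(-15\right) = \left(5 + 2 \left(-5\right)\right) \left(-15\right) = \left(5 - 10\right) \left(-15\right) = \left(-5\right) \left(-15\right) = 75$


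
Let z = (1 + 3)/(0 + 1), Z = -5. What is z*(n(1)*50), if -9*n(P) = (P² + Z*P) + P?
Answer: 200/3 ≈ 66.667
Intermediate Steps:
n(P) = -P²/9 + 4*P/9 (n(P) = -((P² - 5*P) + P)/9 = -(P² - 4*P)/9 = -P²/9 + 4*P/9)
z = 4 (z = 4/1 = 4*1 = 4)
z*(n(1)*50) = 4*(((⅑)*1*(4 - 1*1))*50) = 4*(((⅑)*1*(4 - 1))*50) = 4*(((⅑)*1*3)*50) = 4*((⅓)*50) = 4*(50/3) = 200/3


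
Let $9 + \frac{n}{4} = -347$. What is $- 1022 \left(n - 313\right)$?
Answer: $1775214$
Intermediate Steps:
$n = -1424$ ($n = -36 + 4 \left(-347\right) = -36 - 1388 = -1424$)
$- 1022 \left(n - 313\right) = - 1022 \left(-1424 - 313\right) = \left(-1022\right) \left(-1737\right) = 1775214$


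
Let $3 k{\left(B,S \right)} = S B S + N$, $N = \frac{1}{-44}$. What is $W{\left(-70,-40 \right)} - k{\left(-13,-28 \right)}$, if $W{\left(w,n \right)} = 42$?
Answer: $\frac{151331}{44} \approx 3439.3$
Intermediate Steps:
$N = - \frac{1}{44} \approx -0.022727$
$k{\left(B,S \right)} = - \frac{1}{132} + \frac{B S^{2}}{3}$ ($k{\left(B,S \right)} = \frac{S B S - \frac{1}{44}}{3} = \frac{B S S - \frac{1}{44}}{3} = \frac{B S^{2} - \frac{1}{44}}{3} = \frac{- \frac{1}{44} + B S^{2}}{3} = - \frac{1}{132} + \frac{B S^{2}}{3}$)
$W{\left(-70,-40 \right)} - k{\left(-13,-28 \right)} = 42 - \left(- \frac{1}{132} + \frac{1}{3} \left(-13\right) \left(-28\right)^{2}\right) = 42 - \left(- \frac{1}{132} + \frac{1}{3} \left(-13\right) 784\right) = 42 - \left(- \frac{1}{132} - \frac{10192}{3}\right) = 42 - - \frac{149483}{44} = 42 + \frac{149483}{44} = \frac{151331}{44}$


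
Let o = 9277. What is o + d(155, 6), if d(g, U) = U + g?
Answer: 9438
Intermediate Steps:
o + d(155, 6) = 9277 + (6 + 155) = 9277 + 161 = 9438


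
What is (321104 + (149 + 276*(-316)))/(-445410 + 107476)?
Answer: -234037/337934 ≈ -0.69255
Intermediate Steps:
(321104 + (149 + 276*(-316)))/(-445410 + 107476) = (321104 + (149 - 87216))/(-337934) = (321104 - 87067)*(-1/337934) = 234037*(-1/337934) = -234037/337934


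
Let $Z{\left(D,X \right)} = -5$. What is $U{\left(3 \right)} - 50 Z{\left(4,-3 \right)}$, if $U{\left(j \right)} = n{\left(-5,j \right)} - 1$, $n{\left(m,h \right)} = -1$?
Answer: $248$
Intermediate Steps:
$U{\left(j \right)} = -2$ ($U{\left(j \right)} = -1 - 1 = -2$)
$U{\left(3 \right)} - 50 Z{\left(4,-3 \right)} = -2 - -250 = -2 + 250 = 248$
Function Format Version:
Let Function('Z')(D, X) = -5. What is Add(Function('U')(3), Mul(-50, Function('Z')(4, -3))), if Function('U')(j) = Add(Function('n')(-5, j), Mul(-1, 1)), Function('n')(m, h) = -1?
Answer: 248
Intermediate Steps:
Function('U')(j) = -2 (Function('U')(j) = Add(-1, Mul(-1, 1)) = Add(-1, -1) = -2)
Add(Function('U')(3), Mul(-50, Function('Z')(4, -3))) = Add(-2, Mul(-50, -5)) = Add(-2, 250) = 248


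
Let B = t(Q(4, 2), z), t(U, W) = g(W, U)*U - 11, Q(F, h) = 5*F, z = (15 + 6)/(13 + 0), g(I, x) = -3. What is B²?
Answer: 5041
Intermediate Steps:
z = 21/13 ≈ 1.6154
t(U, W) = -11 - 3*U (t(U, W) = -3*U - 11 = -11 - 3*U)
B = -71 (B = -11 - 15*4 = -11 - 3*20 = -11 - 60 = -71)
B² = (-71)² = 5041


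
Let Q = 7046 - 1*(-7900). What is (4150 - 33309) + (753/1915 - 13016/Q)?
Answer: -417295307056/14310795 ≈ -29159.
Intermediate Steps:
Q = 14946 (Q = 7046 + 7900 = 14946)
(4150 - 33309) + (753/1915 - 13016/Q) = (4150 - 33309) + (753/1915 - 13016/14946) = -29159 + (753*(1/1915) - 13016*1/14946) = -29159 + (753/1915 - 6508/7473) = -29159 - 6835651/14310795 = -417295307056/14310795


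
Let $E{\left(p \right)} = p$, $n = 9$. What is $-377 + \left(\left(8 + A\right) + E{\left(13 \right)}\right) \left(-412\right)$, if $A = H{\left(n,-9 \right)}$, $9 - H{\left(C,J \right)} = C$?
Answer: $-9029$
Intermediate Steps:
$H{\left(C,J \right)} = 9 - C$
$A = 0$ ($A = 9 - 9 = 0$)
$-377 + \left(\left(8 + A\right) + E{\left(13 \right)}\right) \left(-412\right) = -377 + \left(\left(8 + 0\right) + 13\right) \left(-412\right) = -377 + \left(8 + 13\right) \left(-412\right) = -377 + 21 \left(-412\right) = -377 - 8652 = -9029$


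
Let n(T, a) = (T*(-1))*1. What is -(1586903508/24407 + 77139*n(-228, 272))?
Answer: -430849702152/24407 ≈ -1.7653e+7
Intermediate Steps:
n(T, a) = -T (n(T, a) = -T*1 = -T)
-(1586903508/24407 + 77139*n(-228, 272)) = -77139/(1/(-82288/(-97628) - 1*(-228))) = -77139/(1/(-82288*(-1/97628) + 228)) = -77139/(1/(20572/24407 + 228)) = -77139/(1/(5585368/24407)) = -77139/24407/5585368 = -77139*5585368/24407 = -430849702152/24407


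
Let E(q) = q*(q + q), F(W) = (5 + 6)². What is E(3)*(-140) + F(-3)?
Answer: -2399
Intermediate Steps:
F(W) = 121 (F(W) = 11² = 121)
E(q) = 2*q² (E(q) = q*(2*q) = 2*q²)
E(3)*(-140) + F(-3) = (2*3²)*(-140) + 121 = (2*9)*(-140) + 121 = 18*(-140) + 121 = -2520 + 121 = -2399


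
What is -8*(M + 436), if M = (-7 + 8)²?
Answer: -3496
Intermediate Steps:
M = 1 (M = 1² = 1)
-8*(M + 436) = -8*(1 + 436) = -8*437 = -3496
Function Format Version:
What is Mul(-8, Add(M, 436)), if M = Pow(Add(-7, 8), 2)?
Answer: -3496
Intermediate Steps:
M = 1 (M = Pow(1, 2) = 1)
Mul(-8, Add(M, 436)) = Mul(-8, Add(1, 436)) = Mul(-8, 437) = -3496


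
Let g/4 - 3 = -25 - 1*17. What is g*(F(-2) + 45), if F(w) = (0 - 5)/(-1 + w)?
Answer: -7280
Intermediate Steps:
g = -156 (g = 12 + 4*(-25 - 1*17) = 12 + 4*(-25 - 17) = 12 + 4*(-42) = 12 - 168 = -156)
F(w) = -5/(-1 + w)
g*(F(-2) + 45) = -156*(-5/(-1 - 2) + 45) = -156*(-5/(-3) + 45) = -156*(-5*(-⅓) + 45) = -156*(5/3 + 45) = -156*140/3 = -7280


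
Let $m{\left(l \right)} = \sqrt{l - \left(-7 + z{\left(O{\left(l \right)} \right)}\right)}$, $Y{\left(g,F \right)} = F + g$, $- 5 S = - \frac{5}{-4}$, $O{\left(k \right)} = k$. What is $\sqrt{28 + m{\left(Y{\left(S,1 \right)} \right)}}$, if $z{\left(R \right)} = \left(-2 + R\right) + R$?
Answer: $\frac{\sqrt{112 + 2 \sqrt{33}}}{2} \approx 5.5563$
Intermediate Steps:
$S = - \frac{1}{4}$ ($S = - \frac{\left(-5\right) \frac{1}{-4}}{5} = - \frac{\left(-5\right) \left(- \frac{1}{4}\right)}{5} = \left(- \frac{1}{5}\right) \frac{5}{4} = - \frac{1}{4} \approx -0.25$)
$z{\left(R \right)} = -2 + 2 R$
$m{\left(l \right)} = \sqrt{9 - l}$ ($m{\left(l \right)} = \sqrt{l - \left(-9 + 2 l\right)} = \sqrt{9 - l}$)
$\sqrt{28 + m{\left(Y{\left(S,1 \right)} \right)}} = \sqrt{28 + \sqrt{9 - \left(1 - \frac{1}{4}\right)}} = \sqrt{28 + \sqrt{9 - \frac{3}{4}}} = \sqrt{28 + \sqrt{\frac{33}{4}}} = \sqrt{28 + \frac{\sqrt{33}}{2}}$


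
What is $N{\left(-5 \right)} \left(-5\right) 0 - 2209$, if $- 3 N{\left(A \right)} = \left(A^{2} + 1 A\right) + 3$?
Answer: $-2209$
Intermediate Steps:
$N{\left(A \right)} = -1 - \frac{A}{3} - \frac{A^{2}}{3}$ ($N{\left(A \right)} = - \frac{\left(A^{2} + 1 A\right) + 3}{3} = - \frac{\left(A^{2} + A\right) + 3}{3} = - \frac{\left(A + A^{2}\right) + 3}{3} = - \frac{3 + A + A^{2}}{3} = -1 - \frac{A}{3} - \frac{A^{2}}{3}$)
$N{\left(-5 \right)} \left(-5\right) 0 - 2209 = \left(-1 - - \frac{5}{3} - \frac{\left(-5\right)^{2}}{3}\right) \left(-5\right) 0 - 2209 = \left(-1 + \frac{5}{3} - \frac{25}{3}\right) \left(-5\right) 0 - 2209 = \left(- \frac{23}{3}\right) \left(-5\right) 0 - 2209 = \frac{115}{3} \cdot 0 - 2209 = 0 - 2209 = -2209$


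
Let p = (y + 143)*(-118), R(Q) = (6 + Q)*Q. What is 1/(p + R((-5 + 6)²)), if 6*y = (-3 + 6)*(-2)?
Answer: -1/16749 ≈ -5.9705e-5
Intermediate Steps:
y = -1 (y = ((-3 + 6)*(-2))/6 = (3*(-2))/6 = (⅙)*(-6) = -1)
R(Q) = Q*(6 + Q)
p = -16756 (p = (-1 + 143)*(-118) = 142*(-118) = -16756)
1/(p + R((-5 + 6)²)) = 1/(-16756 + (-5 + 6)²*(6 + (-5 + 6)²)) = 1/(-16756 + 1²*(6 + 1²)) = 1/(-16756 + 1*(6 + 1)) = 1/(-16756 + 1*7) = 1/(-16756 + 7) = 1/(-16749) = -1/16749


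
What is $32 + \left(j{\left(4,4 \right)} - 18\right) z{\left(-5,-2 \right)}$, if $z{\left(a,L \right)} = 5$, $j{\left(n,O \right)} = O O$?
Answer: $22$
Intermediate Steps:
$j{\left(n,O \right)} = O^{2}$
$32 + \left(j{\left(4,4 \right)} - 18\right) z{\left(-5,-2 \right)} = 32 + \left(4^{2} - 18\right) 5 = 32 + \left(16 - 18\right) 5 = 32 - 10 = 22$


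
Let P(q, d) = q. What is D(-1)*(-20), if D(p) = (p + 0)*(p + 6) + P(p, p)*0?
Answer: 100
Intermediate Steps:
D(p) = p*(6 + p) (D(p) = (p + 0)*(p + 6) + p*0 = p*(6 + p) + 0 = p*(6 + p))
D(-1)*(-20) = -(6 - 1)*(-20) = -1*5*(-20) = -5*(-20) = 100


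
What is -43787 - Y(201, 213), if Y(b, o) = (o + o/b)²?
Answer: -402252807/4489 ≈ -89609.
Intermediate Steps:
-43787 - Y(201, 213) = -43787 - 213²*(1 + 201)²/201² = -43787 - 45369*202²/40401 = -43787 - 45369*40804/40401 = -43787 - 1*205692964/4489 = -43787 - 205692964/4489 = -402252807/4489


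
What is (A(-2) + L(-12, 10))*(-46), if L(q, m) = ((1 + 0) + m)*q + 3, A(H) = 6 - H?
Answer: 5566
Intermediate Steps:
L(q, m) = 3 + q*(1 + m) (L(q, m) = (1 + m)*q + 3 = q*(1 + m) + 3 = 3 + q*(1 + m))
(A(-2) + L(-12, 10))*(-46) = ((6 - 1*(-2)) + (3 - 12 + 10*(-12)))*(-46) = ((6 + 2) + (3 - 12 - 120))*(-46) = (8 - 129)*(-46) = -121*(-46) = 5566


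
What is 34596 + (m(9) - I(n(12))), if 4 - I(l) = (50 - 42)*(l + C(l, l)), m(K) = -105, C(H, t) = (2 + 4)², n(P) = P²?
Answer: 35927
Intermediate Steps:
C(H, t) = 36 (C(H, t) = 6² = 36)
I(l) = -284 - 8*l (I(l) = 4 - (50 - 42)*(l + 36) = 4 - 8*(36 + l) = 4 - (288 + 8*l) = 4 + (-288 - 8*l) = -284 - 8*l)
34596 + (m(9) - I(n(12))) = 34596 + (-105 - (-284 - 8*12²)) = 34596 + (-105 - (-284 - 8*144)) = 34596 + (-105 - (-284 - 1152)) = 34596 + (-105 - 1*(-1436)) = 34596 + (-105 + 1436) = 34596 + 1331 = 35927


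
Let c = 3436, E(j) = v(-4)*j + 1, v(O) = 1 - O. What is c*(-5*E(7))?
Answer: -618480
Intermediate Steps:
E(j) = 1 + 5*j (E(j) = (1 - 1*(-4))*j + 1 = (1 + 4)*j + 1 = 5*j + 1 = 1 + 5*j)
c*(-5*E(7)) = 3436*(-5*(1 + 5*7)) = 3436*(-5*(1 + 35)) = 3436*(-5*36) = 3436*(-180) = -618480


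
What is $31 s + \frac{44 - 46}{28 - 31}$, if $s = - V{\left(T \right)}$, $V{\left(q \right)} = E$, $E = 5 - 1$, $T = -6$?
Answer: $- \frac{370}{3} \approx -123.33$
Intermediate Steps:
$E = 4$ ($E = 5 - 1 = 4$)
$V{\left(q \right)} = 4$
$s = -4$ ($s = \left(-1\right) 4 = -4$)
$31 s + \frac{44 - 46}{28 - 31} = 31 \left(-4\right) + \frac{44 - 46}{28 - 31} = -124 - \frac{2}{-3} = -124 - - \frac{2}{3} = -124 + \frac{2}{3} = - \frac{370}{3}$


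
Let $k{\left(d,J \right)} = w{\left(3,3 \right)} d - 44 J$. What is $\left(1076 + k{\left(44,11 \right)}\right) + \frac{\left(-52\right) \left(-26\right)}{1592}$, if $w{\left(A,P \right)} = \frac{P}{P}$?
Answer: $\frac{126733}{199} \approx 636.85$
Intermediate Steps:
$w{\left(A,P \right)} = 1$
$k{\left(d,J \right)} = d - 44 J$ ($k{\left(d,J \right)} = 1 d - 44 J = d - 44 J$)
$\left(1076 + k{\left(44,11 \right)}\right) + \frac{\left(-52\right) \left(-26\right)}{1592} = \left(1076 + \left(44 - 484\right)\right) + \frac{\left(-52\right) \left(-26\right)}{1592} = \left(1076 + \left(44 - 484\right)\right) + 1352 \cdot \frac{1}{1592} = \left(1076 - 440\right) + \frac{169}{199} = 636 + \frac{169}{199} = \frac{126733}{199}$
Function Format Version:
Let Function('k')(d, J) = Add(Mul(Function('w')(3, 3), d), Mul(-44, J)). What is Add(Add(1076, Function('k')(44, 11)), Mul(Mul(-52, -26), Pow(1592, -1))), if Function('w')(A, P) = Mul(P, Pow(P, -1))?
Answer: Rational(126733, 199) ≈ 636.85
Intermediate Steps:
Function('w')(A, P) = 1
Function('k')(d, J) = Add(d, Mul(-44, J)) (Function('k')(d, J) = Add(Mul(1, d), Mul(-44, J)) = Add(d, Mul(-44, J)))
Add(Add(1076, Function('k')(44, 11)), Mul(Mul(-52, -26), Pow(1592, -1))) = Add(Add(1076, Add(44, Mul(-44, 11))), Mul(Mul(-52, -26), Pow(1592, -1))) = Add(Add(1076, Add(44, -484)), Mul(1352, Rational(1, 1592))) = Add(Add(1076, -440), Rational(169, 199)) = Add(636, Rational(169, 199)) = Rational(126733, 199)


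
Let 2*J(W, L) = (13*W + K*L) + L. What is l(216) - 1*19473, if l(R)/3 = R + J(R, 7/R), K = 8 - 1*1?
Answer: -263027/18 ≈ -14613.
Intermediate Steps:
K = 7 (K = 8 - 1 = 7)
J(W, L) = 4*L + 13*W/2 (J(W, L) = ((13*W + 7*L) + L)/2 = ((7*L + 13*W) + L)/2 = (8*L + 13*W)/2 = 4*L + 13*W/2)
l(R) = 84/R + 45*R/2 (l(R) = 3*(R + (4*(7/R) + 13*R/2)) = 3*(R + (28/R + 13*R/2)) = 3*(28/R + 15*R/2) = 84/R + 45*R/2)
l(216) - 1*19473 = (84/216 + (45/2)*216) - 1*19473 = (84*(1/216) + 4860) - 19473 = (7/18 + 4860) - 19473 = 87487/18 - 19473 = -263027/18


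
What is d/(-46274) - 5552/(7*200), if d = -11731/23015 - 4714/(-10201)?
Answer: -1507926323020933/380240886133850 ≈ -3.9657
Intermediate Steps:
d = -11175221/234776015 (d = -11731*1/23015 - 4714*(-1/10201) = -11731/23015 + 4714/10201 = -11175221/234776015 ≈ -0.047599)
d/(-46274) - 5552/(7*200) = -11175221/234776015/(-46274) - 5552/(7*200) = -11175221/234776015*(-1/46274) - 5552/1400 = 11175221/10864025318110 - 5552*1/1400 = 11175221/10864025318110 - 694/175 = -1507926323020933/380240886133850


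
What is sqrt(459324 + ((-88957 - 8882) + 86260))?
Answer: sqrt(447745) ≈ 669.14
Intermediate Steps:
sqrt(459324 + ((-88957 - 8882) + 86260)) = sqrt(459324 + (-97839 + 86260)) = sqrt(459324 - 11579) = sqrt(447745)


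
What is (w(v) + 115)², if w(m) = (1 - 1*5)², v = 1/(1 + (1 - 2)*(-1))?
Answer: 17161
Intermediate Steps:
v = ½ (v = 1/(1 - 1*(-1)) = 1/(1 + 1) = 1/2 = ½ ≈ 0.50000)
w(m) = 16 (w(m) = (1 - 5)² = (-4)² = 16)
(w(v) + 115)² = (16 + 115)² = 131² = 17161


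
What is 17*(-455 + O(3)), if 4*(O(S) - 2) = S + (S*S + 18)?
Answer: -15147/2 ≈ -7573.5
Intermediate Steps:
O(S) = 13/2 + S/4 + S**2/4 (O(S) = 2 + (S + (S*S + 18))/4 = 2 + (S + (S**2 + 18))/4 = 2 + (S + (18 + S**2))/4 = 2 + (18 + S + S**2)/4 = 2 + (9/2 + S/4 + S**2/4) = 13/2 + S/4 + S**2/4)
17*(-455 + O(3)) = 17*(-455 + (13/2 + (1/4)*3 + (1/4)*3**2)) = 17*(-455 + (13/2 + 3/4 + (1/4)*9)) = 17*(-455 + (13/2 + 3/4 + 9/4)) = 17*(-455 + 19/2) = 17*(-891/2) = -15147/2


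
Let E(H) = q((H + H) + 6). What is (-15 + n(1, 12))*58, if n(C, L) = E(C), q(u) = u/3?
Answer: -2146/3 ≈ -715.33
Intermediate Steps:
q(u) = u/3 (q(u) = u*(⅓) = u/3)
E(H) = 2 + 2*H/3 (E(H) = ((H + H) + 6)/3 = (2*H + 6)/3 = (6 + 2*H)/3 = 2 + 2*H/3)
n(C, L) = 2 + 2*C/3
(-15 + n(1, 12))*58 = (-15 + (2 + (⅔)*1))*58 = (-15 + (2 + ⅔))*58 = (-15 + 8/3)*58 = -37/3*58 = -2146/3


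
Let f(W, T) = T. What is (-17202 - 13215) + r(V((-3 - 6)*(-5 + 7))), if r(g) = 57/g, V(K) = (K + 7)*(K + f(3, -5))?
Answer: -7695444/253 ≈ -30417.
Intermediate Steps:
V(K) = (-5 + K)*(7 + K) (V(K) = (K + 7)*(K - 5) = (7 + K)*(-5 + K) = (-5 + K)*(7 + K))
(-17202 - 13215) + r(V((-3 - 6)*(-5 + 7))) = (-17202 - 13215) + 57/(-35 + ((-3 - 6)*(-5 + 7))**2 + 2*((-3 - 6)*(-5 + 7))) = -30417 + 57/(-35 + (-9*2)**2 + 2*(-9*2)) = -30417 + 57/(-35 + (-18)**2 + 2*(-18)) = -30417 + 57/(-35 + 324 - 36) = -30417 + 57/253 = -7695444/253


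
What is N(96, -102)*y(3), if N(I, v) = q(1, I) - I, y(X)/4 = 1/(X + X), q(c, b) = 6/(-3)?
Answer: -196/3 ≈ -65.333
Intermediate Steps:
q(c, b) = -2 (q(c, b) = 6*(-1/3) = -2)
y(X) = 2/X (y(X) = 4/(X + X) = 4/((2*X)) = 4*(1/(2*X)) = 2/X)
N(I, v) = -2 - I
N(96, -102)*y(3) = (-2 - 1*96)*(2/3) = (-2 - 96)*(2*(1/3)) = -98*2/3 = -196/3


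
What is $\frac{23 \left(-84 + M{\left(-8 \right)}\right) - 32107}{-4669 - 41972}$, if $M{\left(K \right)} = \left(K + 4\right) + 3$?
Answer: $\frac{1622}{2221} \approx 0.7303$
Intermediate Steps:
$M{\left(K \right)} = 7 + K$ ($M{\left(K \right)} = \left(4 + K\right) + 3 = 7 + K$)
$\frac{23 \left(-84 + M{\left(-8 \right)}\right) - 32107}{-4669 - 41972} = \frac{23 \left(-84 + \left(7 - 8\right)\right) - 32107}{-4669 - 41972} = \frac{23 \left(-84 - 1\right) - 32107}{-46641} = \left(23 \left(-85\right) - 32107\right) \left(- \frac{1}{46641}\right) = \left(-1955 - 32107\right) \left(- \frac{1}{46641}\right) = \left(-34062\right) \left(- \frac{1}{46641}\right) = \frac{1622}{2221}$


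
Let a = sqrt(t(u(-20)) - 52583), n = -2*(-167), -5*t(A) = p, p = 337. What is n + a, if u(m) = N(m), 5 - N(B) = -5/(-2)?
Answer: 334 + 2*I*sqrt(329065)/5 ≈ 334.0 + 229.46*I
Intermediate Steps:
N(B) = 5/2 (N(B) = 5 - (-5)/(-2) = 5 - (-5)*(-1)/2 = 5 - 1*5/2 = 5 - 5/2 = 5/2)
u(m) = 5/2
t(A) = -337/5 (t(A) = -1/5*337 = -337/5)
n = 334
a = 2*I*sqrt(329065)/5 (a = sqrt(-337/5 - 52583) = sqrt(-263252/5) = 2*I*sqrt(329065)/5 ≈ 229.46*I)
n + a = 334 + 2*I*sqrt(329065)/5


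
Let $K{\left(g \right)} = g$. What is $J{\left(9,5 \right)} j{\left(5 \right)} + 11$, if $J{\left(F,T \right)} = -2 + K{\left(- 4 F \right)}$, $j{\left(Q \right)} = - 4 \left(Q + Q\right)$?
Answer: $1531$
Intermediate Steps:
$j{\left(Q \right)} = - 8 Q$ ($j{\left(Q \right)} = - 4 \cdot 2 Q = - 8 Q$)
$J{\left(F,T \right)} = -2 - 4 F$
$J{\left(9,5 \right)} j{\left(5 \right)} + 11 = \left(-2 - 36\right) \left(\left(-8\right) 5\right) + 11 = \left(-2 - 36\right) \left(-40\right) + 11 = \left(-38\right) \left(-40\right) + 11 = 1520 + 11 = 1531$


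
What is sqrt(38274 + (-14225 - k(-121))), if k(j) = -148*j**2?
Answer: sqrt(2190917) ≈ 1480.2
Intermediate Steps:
sqrt(38274 + (-14225 - k(-121))) = sqrt(38274 + (-14225 - (-148)*(-121)**2)) = sqrt(38274 + (-14225 - (-148)*14641)) = sqrt(38274 + (-14225 - 1*(-2166868))) = sqrt(38274 + (-14225 + 2166868)) = sqrt(38274 + 2152643) = sqrt(2190917)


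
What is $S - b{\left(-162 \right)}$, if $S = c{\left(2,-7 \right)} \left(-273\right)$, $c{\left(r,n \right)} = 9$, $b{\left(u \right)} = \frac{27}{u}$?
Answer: $- \frac{14741}{6} \approx -2456.8$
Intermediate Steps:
$S = -2457$ ($S = 9 \left(-273\right) = -2457$)
$S - b{\left(-162 \right)} = -2457 - \frac{27}{-162} = -2457 - 27 \left(- \frac{1}{162}\right) = -2457 - - \frac{1}{6} = -2457 + \frac{1}{6} = - \frac{14741}{6}$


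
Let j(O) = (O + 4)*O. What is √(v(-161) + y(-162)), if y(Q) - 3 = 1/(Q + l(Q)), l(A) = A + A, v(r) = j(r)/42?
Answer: √440922/27 ≈ 24.593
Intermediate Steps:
j(O) = O*(4 + O) (j(O) = (4 + O)*O = O*(4 + O))
v(r) = r*(4 + r)/42 (v(r) = (r*(4 + r))/42 = (r*(4 + r))*(1/42) = r*(4 + r)/42)
l(A) = 2*A
y(Q) = 3 + 1/(3*Q) (y(Q) = 3 + 1/(Q + 2*Q) = 3 + 1/(3*Q))
√(v(-161) + y(-162)) = √((1/42)*(-161)*(4 - 161) + (3 + (⅓)/(-162))) = √((1/42)*(-161)*(-157) + (3 + (⅓)*(-1/162))) = √(3611/6 + (3 - 1/486)) = √(3611/6 + 1457/486) = √(146974/243) = √440922/27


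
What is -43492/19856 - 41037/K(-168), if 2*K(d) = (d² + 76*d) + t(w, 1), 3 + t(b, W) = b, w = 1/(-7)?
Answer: -2014019881/268477940 ≈ -7.5016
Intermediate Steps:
w = -⅐ ≈ -0.14286
t(b, W) = -3 + b
K(d) = -11/7 + d²/2 + 38*d (K(d) = ((d² + 76*d) + (-3 - ⅐))/2 = ((d² + 76*d) - 22/7)/2 = (-22/7 + d² + 76*d)/2 = -11/7 + d²/2 + 38*d)
-43492/19856 - 41037/K(-168) = -43492/19856 - 41037/(-11/7 + (½)*(-168)² + 38*(-168)) = -43492*1/19856 - 41037/(-11/7 + (½)*28224 - 6384) = -10873/4964 - 41037/(-11/7 + 14112 - 6384) = -10873/4964 - 41037/54085/7 = -10873/4964 - 41037*7/54085 = -10873/4964 - 287259/54085 = -2014019881/268477940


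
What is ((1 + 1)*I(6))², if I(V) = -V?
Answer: 144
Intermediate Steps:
((1 + 1)*I(6))² = ((1 + 1)*(-1*6))² = (2*(-6))² = (-12)² = 144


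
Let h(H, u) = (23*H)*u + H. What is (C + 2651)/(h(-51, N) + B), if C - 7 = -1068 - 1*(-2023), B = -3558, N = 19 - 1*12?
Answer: -3613/11820 ≈ -0.30567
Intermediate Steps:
N = 7 (N = 19 - 12 = 7)
h(H, u) = H + 23*H*u (h(H, u) = 23*H*u + H = H + 23*H*u)
C = 962 (C = 7 + (-1068 - 1*(-2023)) = 7 + (-1068 + 2023) = 7 + 955 = 962)
(C + 2651)/(h(-51, N) + B) = (962 + 2651)/(-51*(1 + 23*7) - 3558) = 3613/(-51*(1 + 161) - 3558) = 3613/(-51*162 - 3558) = 3613/(-8262 - 3558) = 3613/(-11820) = 3613*(-1/11820) = -3613/11820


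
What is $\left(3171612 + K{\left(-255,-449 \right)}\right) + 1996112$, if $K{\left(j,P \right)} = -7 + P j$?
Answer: $5282212$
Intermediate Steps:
$\left(3171612 + K{\left(-255,-449 \right)}\right) + 1996112 = \left(3171612 - -114488\right) + 1996112 = \left(3171612 + \left(-7 + 114495\right)\right) + 1996112 = \left(3171612 + 114488\right) + 1996112 = 3286100 + 1996112 = 5282212$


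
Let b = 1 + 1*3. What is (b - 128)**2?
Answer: 15376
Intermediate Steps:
b = 4 (b = 1 + 3 = 4)
(b - 128)**2 = (4 - 128)**2 = (-124)**2 = 15376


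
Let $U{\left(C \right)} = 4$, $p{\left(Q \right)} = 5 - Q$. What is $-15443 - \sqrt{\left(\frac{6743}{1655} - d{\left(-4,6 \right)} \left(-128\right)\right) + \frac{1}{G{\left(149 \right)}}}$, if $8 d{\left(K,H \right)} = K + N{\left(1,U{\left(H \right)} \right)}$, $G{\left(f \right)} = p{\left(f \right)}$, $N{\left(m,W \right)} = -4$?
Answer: $-15443 - \frac{13 i \sqrt{289239385}}{19860} \approx -15443.0 - 11.133 i$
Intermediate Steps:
$G{\left(f \right)} = 5 - f$
$d{\left(K,H \right)} = - \frac{1}{2} + \frac{K}{8}$ ($d{\left(K,H \right)} = \frac{K - 4}{8} = \frac{-4 + K}{8} = - \frac{1}{2} + \frac{K}{8}$)
$-15443 - \sqrt{\left(\frac{6743}{1655} - d{\left(-4,6 \right)} \left(-128\right)\right) + \frac{1}{G{\left(149 \right)}}} = -15443 - \sqrt{\left(\frac{6743}{1655} - \left(- \frac{1}{2} + \frac{1}{8} \left(-4\right)\right) \left(-128\right)\right) + \frac{1}{5 - 149}} = -15443 - \sqrt{\left(6743 \cdot \frac{1}{1655} - \left(- \frac{1}{2} - \frac{1}{2}\right) \left(-128\right)\right) + \frac{1}{5 - 149}} = -15443 - \sqrt{\left(\frac{6743}{1655} - \left(-1\right) \left(-128\right)\right) + \frac{1}{-144}} = -15443 - \sqrt{\left(\frac{6743}{1655} - 128\right) - \frac{1}{144}} = -15443 - \sqrt{- \frac{205097}{1655} - \frac{1}{144}} = -15443 - \sqrt{- \frac{29535623}{238320}} = -15443 - \frac{13 i \sqrt{289239385}}{19860}$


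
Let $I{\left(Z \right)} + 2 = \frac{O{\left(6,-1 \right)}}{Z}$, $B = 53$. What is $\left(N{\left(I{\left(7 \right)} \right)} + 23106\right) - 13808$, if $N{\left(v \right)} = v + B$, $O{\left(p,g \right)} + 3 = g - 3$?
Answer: $9348$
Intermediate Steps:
$O{\left(p,g \right)} = -6 + g$ ($O{\left(p,g \right)} = -3 + \left(g - 3\right) = -3 + \left(-3 + g\right) = -6 + g$)
$I{\left(Z \right)} = -2 - \frac{7}{Z}$ ($I{\left(Z \right)} = -2 + \frac{-6 - 1}{Z} = -2 - \frac{7}{Z}$)
$N{\left(v \right)} = 53 + v$ ($N{\left(v \right)} = v + 53 = 53 + v$)
$\left(N{\left(I{\left(7 \right)} \right)} + 23106\right) - 13808 = \left(\left(53 - \left(2 + \frac{7}{7}\right)\right) + 23106\right) - 13808 = \left(\left(53 - 3\right) + 23106\right) - 13808 = \left(50 + 23106\right) - 13808 = 23156 - 13808 = 9348$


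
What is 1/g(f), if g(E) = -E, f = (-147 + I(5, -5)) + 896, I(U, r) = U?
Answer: -1/754 ≈ -0.0013263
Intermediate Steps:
f = 754 (f = (-147 + 5) + 896 = -142 + 896 = 754)
1/g(f) = 1/(-1*754) = 1/(-754) = -1/754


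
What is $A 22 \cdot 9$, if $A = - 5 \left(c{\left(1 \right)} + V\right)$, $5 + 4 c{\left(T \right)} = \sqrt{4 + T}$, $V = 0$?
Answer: $\frac{2475}{2} - \frac{495 \sqrt{5}}{2} \approx 684.07$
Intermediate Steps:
$c{\left(T \right)} = - \frac{5}{4} + \frac{\sqrt{4 + T}}{4}$
$A = \frac{25}{4} - \frac{5 \sqrt{5}}{4}$ ($A = - 5 \left(\left(- \frac{5}{4} + \frac{\sqrt{4 + 1}}{4}\right) + 0\right) = - 5 \left(\left(- \frac{5}{4} + \frac{\sqrt{5}}{4}\right) + 0\right) = - 5 \left(- \frac{5}{4} + \frac{\sqrt{5}}{4}\right) = \frac{25}{4} - \frac{5 \sqrt{5}}{4} \approx 3.4549$)
$A 22 \cdot 9 = \left(\frac{25}{4} - \frac{5 \sqrt{5}}{4}\right) 22 \cdot 9 = \left(\frac{275}{2} - \frac{55 \sqrt{5}}{2}\right) 9 = \frac{2475}{2} - \frac{495 \sqrt{5}}{2}$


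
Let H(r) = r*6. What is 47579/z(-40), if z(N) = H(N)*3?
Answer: -47579/720 ≈ -66.082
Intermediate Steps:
H(r) = 6*r
z(N) = 18*N (z(N) = (6*N)*3 = 18*N)
47579/z(-40) = 47579/((18*(-40))) = 47579/(-720) = 47579*(-1/720) = -47579/720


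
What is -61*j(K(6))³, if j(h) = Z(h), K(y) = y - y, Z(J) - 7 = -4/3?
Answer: -299693/27 ≈ -11100.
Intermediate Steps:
Z(J) = 17/3 (Z(J) = 7 - 4/3 = 17/3)
K(y) = 0
j(h) = 17/3
-61*j(K(6))³ = -61*(17/3)³ = -61*4913/27 = -299693/27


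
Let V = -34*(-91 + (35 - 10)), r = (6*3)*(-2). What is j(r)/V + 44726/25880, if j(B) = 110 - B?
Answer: 13017953/7259340 ≈ 1.7933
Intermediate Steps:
r = -36 (r = 18*(-2) = -36)
V = 2244 (V = -34*(-91 + 25) = -34*(-66) = 2244)
j(r)/V + 44726/25880 = (110 - 1*(-36))/2244 + 44726/25880 = (110 + 36)*(1/2244) + 44726*(1/25880) = 146*(1/2244) + 22363/12940 = 73/1122 + 22363/12940 = 13017953/7259340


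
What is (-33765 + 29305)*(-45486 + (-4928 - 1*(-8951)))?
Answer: 184924980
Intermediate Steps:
(-33765 + 29305)*(-45486 + (-4928 - 1*(-8951))) = -4460*(-45486 + (-4928 + 8951)) = -4460*(-45486 + 4023) = -4460*(-41463) = 184924980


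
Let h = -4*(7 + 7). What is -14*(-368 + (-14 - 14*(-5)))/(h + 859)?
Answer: 4368/803 ≈ 5.4396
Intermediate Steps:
h = -56 (h = -4*14 = -56)
-14*(-368 + (-14 - 14*(-5)))/(h + 859) = -14*(-368 + (-14 - 14*(-5)))/(-56 + 859) = -14*(-368 + (-14 + 70))/803 = -14*(-368 + 56)/803 = -(-4368)/803 = -14*(-312/803) = 4368/803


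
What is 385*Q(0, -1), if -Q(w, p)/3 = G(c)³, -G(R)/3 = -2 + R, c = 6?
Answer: 1995840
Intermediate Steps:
G(R) = 6 - 3*R (G(R) = -3*(-2 + R) = 6 - 3*R)
Q(w, p) = 5184 (Q(w, p) = -3*(6 - 3*6)³ = -3*(6 - 18)³ = -3*(-12)³ = -3*(-1728) = 5184)
385*Q(0, -1) = 385*5184 = 1995840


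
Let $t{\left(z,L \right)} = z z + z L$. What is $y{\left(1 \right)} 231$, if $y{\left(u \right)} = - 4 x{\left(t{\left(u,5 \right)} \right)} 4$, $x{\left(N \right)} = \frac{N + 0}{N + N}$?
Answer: $-1848$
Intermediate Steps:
$t{\left(z,L \right)} = z^{2} + L z$
$x{\left(N \right)} = \frac{1}{2}$ ($x{\left(N \right)} = \frac{N}{2 N} = N \frac{1}{2 N} = \frac{1}{2}$)
$y{\left(u \right)} = -8$ ($y{\left(u \right)} = \left(-4\right) \frac{1}{2} \cdot 4 = \left(-2\right) 4 = -8$)
$y{\left(1 \right)} 231 = \left(-8\right) 231 = -1848$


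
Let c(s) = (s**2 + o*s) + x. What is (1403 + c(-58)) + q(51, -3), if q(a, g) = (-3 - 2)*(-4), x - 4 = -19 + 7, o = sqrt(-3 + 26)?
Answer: 4779 - 58*sqrt(23) ≈ 4500.8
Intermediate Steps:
o = sqrt(23) ≈ 4.7958
x = -8 (x = 4 + (-19 + 7) = 4 - 12 = -8)
q(a, g) = 20 (q(a, g) = -5*(-4) = 20)
c(s) = -8 + s**2 + s*sqrt(23) (c(s) = (s**2 + sqrt(23)*s) - 8 = (s**2 + s*sqrt(23)) - 8 = -8 + s**2 + s*sqrt(23))
(1403 + c(-58)) + q(51, -3) = (1403 + (-8 + (-58)**2 - 58*sqrt(23))) + 20 = (1403 + (-8 + 3364 - 58*sqrt(23))) + 20 = (1403 + (3356 - 58*sqrt(23))) + 20 = (4759 - 58*sqrt(23)) + 20 = 4779 - 58*sqrt(23)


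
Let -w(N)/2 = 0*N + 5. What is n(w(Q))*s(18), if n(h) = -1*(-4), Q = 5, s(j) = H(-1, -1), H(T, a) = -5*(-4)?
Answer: 80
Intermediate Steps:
H(T, a) = 20
s(j) = 20
w(N) = -10 (w(N) = -2*(0*N + 5) = -2*(0 + 5) = -2*5 = -10)
n(h) = 4
n(w(Q))*s(18) = 4*20 = 80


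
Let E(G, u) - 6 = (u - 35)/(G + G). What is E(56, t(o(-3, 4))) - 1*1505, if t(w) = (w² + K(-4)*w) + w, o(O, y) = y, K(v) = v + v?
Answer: -167935/112 ≈ -1499.4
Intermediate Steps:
K(v) = 2*v
t(w) = w² - 7*w (t(w) = (w² + (2*(-4))*w) + w = (w² - 8*w) + w = w² - 7*w)
E(G, u) = 6 + (-35 + u)/(2*G) (E(G, u) = 6 + (u - 35)/(G + G) = 6 + (-35 + u)/((2*G)) = 6 + (-35 + u)*(1/(2*G)) = 6 + (-35 + u)/(2*G))
E(56, t(o(-3, 4))) - 1*1505 = (½)*(-35 + 4*(-7 + 4) + 12*56)/56 - 1*1505 = (½)*(1/56)*(-35 + 4*(-3) + 672) - 1505 = (½)*(1/56)*(-35 - 12 + 672) - 1505 = (½)*(1/56)*625 - 1505 = 625/112 - 1505 = -167935/112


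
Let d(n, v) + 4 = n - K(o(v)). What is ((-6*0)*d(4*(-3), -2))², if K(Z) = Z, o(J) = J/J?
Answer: 0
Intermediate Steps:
o(J) = 1
d(n, v) = -5 + n (d(n, v) = -4 + (n - 1*1) = -4 + (n - 1) = -4 + (-1 + n) = -5 + n)
((-6*0)*d(4*(-3), -2))² = ((-6*0)*(-5 + 4*(-3)))² = (0*(-5 - 12))² = (0*(-17))² = 0² = 0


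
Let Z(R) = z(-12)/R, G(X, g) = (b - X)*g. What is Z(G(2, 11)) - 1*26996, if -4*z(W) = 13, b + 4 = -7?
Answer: -1187823/44 ≈ -26996.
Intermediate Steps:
b = -11 (b = -4 - 7 = -11)
z(W) = -13/4 (z(W) = -¼*13 = -13/4)
G(X, g) = g*(-11 - X) (G(X, g) = (-11 - X)*g = g*(-11 - X))
Z(R) = -13/(4*R)
Z(G(2, 11)) - 1*26996 = -13*(-1/(11*(11 + 2)))/4 - 1*26996 = -13/(4*((-1*11*13))) - 26996 = -13/4/(-143) - 26996 = -13/4*(-1/143) - 26996 = 1/44 - 26996 = -1187823/44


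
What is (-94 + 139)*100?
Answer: 4500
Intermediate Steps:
(-94 + 139)*100 = 45*100 = 4500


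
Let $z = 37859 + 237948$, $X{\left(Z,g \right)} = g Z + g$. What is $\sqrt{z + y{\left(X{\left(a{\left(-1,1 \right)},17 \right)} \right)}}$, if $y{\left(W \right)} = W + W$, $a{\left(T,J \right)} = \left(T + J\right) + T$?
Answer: $31 \sqrt{287} \approx 525.17$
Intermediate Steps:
$a{\left(T,J \right)} = J + 2 T$ ($a{\left(T,J \right)} = \left(J + T\right) + T = J + 2 T$)
$X{\left(Z,g \right)} = g + Z g$ ($X{\left(Z,g \right)} = Z g + g = g + Z g$)
$y{\left(W \right)} = 2 W$
$z = 275807$
$\sqrt{z + y{\left(X{\left(a{\left(-1,1 \right)},17 \right)} \right)}} = \sqrt{275807 + 2 \cdot 17 \left(1 + \left(1 + 2 \left(-1\right)\right)\right)} = \sqrt{275807 + 2 \cdot 17 \left(1 + \left(1 - 2\right)\right)} = \sqrt{275807 + 2 \cdot 17 \left(1 - 1\right)} = \sqrt{275807 + 2 \cdot 17 \cdot 0} = \sqrt{275807 + 2 \cdot 0} = \sqrt{275807 + 0} = \sqrt{275807} = 31 \sqrt{287}$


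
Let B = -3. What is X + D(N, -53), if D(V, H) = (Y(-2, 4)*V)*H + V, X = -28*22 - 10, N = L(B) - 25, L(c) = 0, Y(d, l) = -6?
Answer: -8601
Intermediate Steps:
N = -25 (N = 0 - 25 = -25)
X = -626 (X = -616 - 10 = -626)
D(V, H) = V - 6*H*V (D(V, H) = (-6*V)*H + V = -6*H*V + V = V - 6*H*V)
X + D(N, -53) = -626 - 25*(1 - 6*(-53)) = -626 - 25*(1 + 318) = -626 - 25*319 = -626 - 7975 = -8601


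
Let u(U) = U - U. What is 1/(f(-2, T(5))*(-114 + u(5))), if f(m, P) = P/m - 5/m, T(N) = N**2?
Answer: 1/1140 ≈ 0.00087719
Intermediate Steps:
f(m, P) = -5/m + P/m
u(U) = 0
1/(f(-2, T(5))*(-114 + u(5))) = 1/(((-5 + 5**2)/(-2))*(-114 + 0)) = 1/(-(-5 + 25)/2*(-114)) = 1/(-1/2*20*(-114)) = 1/(-10*(-114)) = 1/1140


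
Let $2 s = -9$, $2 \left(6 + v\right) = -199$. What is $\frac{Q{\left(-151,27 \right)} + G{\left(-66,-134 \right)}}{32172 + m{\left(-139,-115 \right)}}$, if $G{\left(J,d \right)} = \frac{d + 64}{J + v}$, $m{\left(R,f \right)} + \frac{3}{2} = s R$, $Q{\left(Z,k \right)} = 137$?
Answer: $\frac{6733}{1607004} \approx 0.0041898$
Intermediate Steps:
$v = - \frac{211}{2}$ ($v = -6 + \frac{1}{2} \left(-199\right) = -6 - \frac{199}{2} = - \frac{211}{2} \approx -105.5$)
$s = - \frac{9}{2}$ ($s = \frac{1}{2} \left(-9\right) = - \frac{9}{2} \approx -4.5$)
$m{\left(R,f \right)} = - \frac{3}{2} - \frac{9 R}{2}$
$G{\left(J,d \right)} = \frac{64 + d}{- \frac{211}{2} + J}$ ($G{\left(J,d \right)} = \frac{d + 64}{J - \frac{211}{2}} = \frac{64 + d}{- \frac{211}{2} + J}$)
$\frac{Q{\left(-151,27 \right)} + G{\left(-66,-134 \right)}}{32172 + m{\left(-139,-115 \right)}} = \frac{137 + \frac{2 \left(64 - 134\right)}{-211 + 2 \left(-66\right)}}{32172 - -624} = \frac{137 + 2 \frac{1}{-211 - 132} \left(-70\right)}{32172 + \left(- \frac{3}{2} + \frac{1251}{2}\right)} = \frac{137 + 2 \frac{1}{-343} \left(-70\right)}{32172 + 624} = \frac{137 + 2 \left(- \frac{1}{343}\right) \left(-70\right)}{32796} = \left(137 + \frac{20}{49}\right) \frac{1}{32796} = \frac{6733}{49} \cdot \frac{1}{32796} = \frac{6733}{1607004}$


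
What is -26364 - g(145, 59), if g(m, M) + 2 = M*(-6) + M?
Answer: -26067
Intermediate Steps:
g(m, M) = -2 - 5*M (g(m, M) = -2 + (M*(-6) + M) = -2 + (-6*M + M) = -2 - 5*M)
-26364 - g(145, 59) = -26364 - (-2 - 5*59) = -26364 - (-2 - 295) = -26364 - 1*(-297) = -26364 + 297 = -26067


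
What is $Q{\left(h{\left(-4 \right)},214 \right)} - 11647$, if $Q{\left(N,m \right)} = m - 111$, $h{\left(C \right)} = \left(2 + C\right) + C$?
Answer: $-11544$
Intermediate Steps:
$h{\left(C \right)} = 2 + 2 C$
$Q{\left(N,m \right)} = -111 + m$
$Q{\left(h{\left(-4 \right)},214 \right)} - 11647 = \left(-111 + 214\right) - 11647 = 103 - 11647 = -11544$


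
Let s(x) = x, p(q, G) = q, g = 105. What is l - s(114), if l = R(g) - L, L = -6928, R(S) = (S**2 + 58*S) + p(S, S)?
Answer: 24034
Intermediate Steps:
R(S) = S**2 + 59*S (R(S) = (S**2 + 58*S) + S = S**2 + 59*S)
l = 24148 (l = 105*(59 + 105) - 1*(-6928) = 105*164 + 6928 = 17220 + 6928 = 24148)
l - s(114) = 24148 - 1*114 = 24148 - 114 = 24034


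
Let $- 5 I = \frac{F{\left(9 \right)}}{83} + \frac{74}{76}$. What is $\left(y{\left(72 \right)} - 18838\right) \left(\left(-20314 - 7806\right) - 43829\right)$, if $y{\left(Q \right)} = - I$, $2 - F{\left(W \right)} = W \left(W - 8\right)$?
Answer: $\frac{4274813212959}{3154} \approx 1.3554 \cdot 10^{9}$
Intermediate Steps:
$F{\left(W \right)} = 2 - W \left(-8 + W\right)$ ($F{\left(W \right)} = 2 - W \left(W - 8\right) = 2 - W \left(-8 + W\right)$)
$I = - \frac{561}{3154}$ ($I = - \frac{\frac{2 - 9^{2} + 8 \cdot 9}{83} + \frac{74}{76}}{5} = - \frac{\left(2 - 81 + 72\right) \frac{1}{83} + 74 \cdot \frac{1}{76}}{5} = - \frac{\left(2 - 81 + 72\right) \frac{1}{83} + \frac{37}{38}}{5} = - \frac{\left(-7\right) \frac{1}{83} + \frac{37}{38}}{5} = - \frac{- \frac{7}{83} + \frac{37}{38}}{5} = \left(- \frac{1}{5}\right) \frac{2805}{3154} = - \frac{561}{3154} \approx -0.17787$)
$y{\left(Q \right)} = \frac{561}{3154}$ ($y{\left(Q \right)} = \left(-1\right) \left(- \frac{561}{3154}\right) = \frac{561}{3154}$)
$\left(y{\left(72 \right)} - 18838\right) \left(\left(-20314 - 7806\right) - 43829\right) = \left(\frac{561}{3154} - 18838\right) \left(\left(-20314 - 7806\right) - 43829\right) = - \frac{59414491 \left(\left(-20314 - 7806\right) - 43829\right)}{3154} = - \frac{59414491 \left(-28120 - 43829\right)}{3154} = \left(- \frac{59414491}{3154}\right) \left(-71949\right) = \frac{4274813212959}{3154}$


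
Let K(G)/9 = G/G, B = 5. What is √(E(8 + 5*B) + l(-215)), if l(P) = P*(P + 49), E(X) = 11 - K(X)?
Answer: 2*√8923 ≈ 188.92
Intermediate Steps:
K(G) = 9 (K(G) = 9*(G/G) = 9*1 = 9)
E(X) = 2 (E(X) = 11 - 1*9 = 11 - 9 = 2)
l(P) = P*(49 + P)
√(E(8 + 5*B) + l(-215)) = √(2 - 215*(49 - 215)) = √(2 - 215*(-166)) = √(2 + 35690) = √35692 = 2*√8923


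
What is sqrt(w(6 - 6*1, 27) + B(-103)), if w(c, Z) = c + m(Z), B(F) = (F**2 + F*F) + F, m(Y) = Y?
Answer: 31*sqrt(22) ≈ 145.40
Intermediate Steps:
B(F) = F + 2*F**2 (B(F) = (F**2 + F**2) + F = 2*F**2 + F = F + 2*F**2)
w(c, Z) = Z + c (w(c, Z) = c + Z = Z + c)
sqrt(w(6 - 6*1, 27) + B(-103)) = sqrt((27 + (6 - 6*1)) - 103*(1 + 2*(-103))) = sqrt((27 + (6 - 6)) - 103*(1 - 206)) = sqrt((27 + 0) - 103*(-205)) = sqrt(27 + 21115) = sqrt(21142) = 31*sqrt(22)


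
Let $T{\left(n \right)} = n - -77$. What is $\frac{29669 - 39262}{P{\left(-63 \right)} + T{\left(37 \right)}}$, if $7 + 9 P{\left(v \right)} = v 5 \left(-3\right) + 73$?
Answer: $- \frac{28779}{679} \approx -42.384$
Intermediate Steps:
$T{\left(n \right)} = 77 + n$ ($T{\left(n \right)} = n + 77 = 77 + n$)
$P{\left(v \right)} = \frac{22}{3} - \frac{5 v}{3}$ ($P{\left(v \right)} = - \frac{7}{9} + \frac{v 5 \left(-3\right) + 73}{9} = - \frac{7}{9} + \frac{5 v \left(-3\right) + 73}{9} = - \frac{7}{9} + \frac{- 15 v + 73}{9} = - \frac{7}{9} + \frac{73 - 15 v}{9} = - \frac{7}{9} - \left(- \frac{73}{9} + \frac{5 v}{3}\right) = \frac{22}{3} - \frac{5 v}{3}$)
$\frac{29669 - 39262}{P{\left(-63 \right)} + T{\left(37 \right)}} = \frac{29669 - 39262}{\left(\frac{22}{3} - -105\right) + \left(77 + 37\right)} = - \frac{9593}{\left(\frac{22}{3} + 105\right) + 114} = - \frac{9593}{\frac{337}{3} + 114} = - \frac{9593}{\frac{679}{3}} = \left(-9593\right) \frac{3}{679} = - \frac{28779}{679}$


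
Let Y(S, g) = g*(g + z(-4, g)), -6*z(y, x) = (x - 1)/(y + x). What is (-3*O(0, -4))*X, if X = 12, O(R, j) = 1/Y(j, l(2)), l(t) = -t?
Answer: -216/25 ≈ -8.6400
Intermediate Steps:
z(y, x) = -(-1 + x)/(6*(x + y)) (z(y, x) = -(x - 1)/(6*(y + x)) = -(-1 + x)/(6*(x + y)))
Y(S, g) = g*(g + (1 - g)/(6*(-4 + g))) (Y(S, g) = g*(g + (1 - g)/(6*(g - 4))) = g*(g + (1 - g)/(6*(-4 + g))))
O(R, j) = 6/25 (O(R, j) = 1/((-1*2)*(1 - (-1)*2 + 6*(-1*2)*(-4 - 1*2))/(6*(-4 - 1*2))) = 1/((⅙)*(-2)*(1 - 1*(-2) + 6*(-2)*(-4 - 2))/(-4 - 2)) = 1/((⅙)*(-2)*(1 + 2 + 6*(-2)*(-6))/(-6)) = 1/((⅙)*(-2)*(-⅙)*(1 + 2 + 72)) = 1/((⅙)*(-2)*(-⅙)*75) = 1/(25/6) = 6/25)
(-3*O(0, -4))*X = -3*6/25*12 = -18/25*12 = -216/25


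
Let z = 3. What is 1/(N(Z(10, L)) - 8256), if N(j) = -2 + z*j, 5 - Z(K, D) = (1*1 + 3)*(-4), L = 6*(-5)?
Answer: -1/8195 ≈ -0.00012203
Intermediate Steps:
L = -30
Z(K, D) = 21 (Z(K, D) = 5 - (1*1 + 3)*(-4) = 5 - (1 + 3)*(-4) = 5 - 4*(-4) = 5 - 1*(-16) = 5 + 16 = 21)
N(j) = -2 + 3*j
1/(N(Z(10, L)) - 8256) = 1/((-2 + 3*21) - 8256) = 1/((-2 + 63) - 8256) = 1/(61 - 8256) = 1/(-8195) = -1/8195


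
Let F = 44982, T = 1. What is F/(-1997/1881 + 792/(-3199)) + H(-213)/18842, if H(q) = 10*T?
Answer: -2549991859142843/74220098255 ≈ -34357.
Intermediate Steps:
H(q) = 10 (H(q) = 10*1 = 10)
F/(-1997/1881 + 792/(-3199)) + H(-213)/18842 = 44982/(-1997/1881 + 792/(-3199)) + 10/18842 = 44982/(-1997*1/1881 + 792*(-1/3199)) + 10*(1/18842) = 44982/(-1997/1881 - 792/3199) + 5/9421 = 44982/(-7878155/6017319) + 5/9421 = 44982*(-6017319/7878155) + 5/9421 = -270671043258/7878155 + 5/9421 = -2549991859142843/74220098255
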